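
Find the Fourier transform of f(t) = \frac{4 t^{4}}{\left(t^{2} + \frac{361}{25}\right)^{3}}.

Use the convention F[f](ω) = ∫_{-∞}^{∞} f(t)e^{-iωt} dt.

F(ω) = \frac{\pi \left(361 \omega^{2} - 475 \left|{\omega}\right| + 75\right) e^{- \frac{19 \left|{\omega}\right|}{5}}}{190}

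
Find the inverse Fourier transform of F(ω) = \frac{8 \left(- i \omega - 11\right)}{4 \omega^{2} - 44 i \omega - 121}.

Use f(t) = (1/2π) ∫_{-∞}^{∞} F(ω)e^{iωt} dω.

f(t) = 2 \left(\frac{11 t}{2} + 1\right) e^{- \frac{11 t}{2}} u\left(t\right)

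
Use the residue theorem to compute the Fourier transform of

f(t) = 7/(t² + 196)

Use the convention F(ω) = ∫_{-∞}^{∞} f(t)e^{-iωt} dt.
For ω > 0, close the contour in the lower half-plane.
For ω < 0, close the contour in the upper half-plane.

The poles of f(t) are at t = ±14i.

Let g(z) = f(z)e^{-iωz}; for large |z| the factor e^{-iωz} decays in the lower half-plane when ω > 0 and in the upper half-plane when ω < 0.

Case ω > 0 (lower half-plane, clockwise contour ⇒ F(ω) = -2πi·ΣRes):
  Res_{z = - 14 i} g(z) = \frac{i e^{- 14 \omega}}{4}
  F(ω) = -2πi·ΣRes = \frac{\pi e^{- 14 \omega}}{2}

Case ω < 0 (upper half-plane, counterclockwise contour ⇒ F(ω) = +2πi·ΣRes):
  Res_{z = 14 i} g(z) = - \frac{i e^{14 \omega}}{4}
  F(ω) = 2πi·ΣRes = \frac{\pi e^{14 \omega}}{2}

Both cases combine into a single formula in |ω|:

F(ω) = \frac{\pi e^{- 14 \left|{\omega}\right|}}{2}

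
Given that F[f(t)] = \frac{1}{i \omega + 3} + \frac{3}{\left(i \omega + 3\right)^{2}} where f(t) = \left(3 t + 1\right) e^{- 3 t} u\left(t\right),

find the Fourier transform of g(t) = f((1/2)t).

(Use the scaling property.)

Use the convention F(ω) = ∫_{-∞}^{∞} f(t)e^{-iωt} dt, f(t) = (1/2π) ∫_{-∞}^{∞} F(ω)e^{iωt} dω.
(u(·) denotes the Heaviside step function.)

F[g](ω) = \frac{4 \left(- i \omega - 3\right)}{4 \omega^{2} - 12 i \omega - 9}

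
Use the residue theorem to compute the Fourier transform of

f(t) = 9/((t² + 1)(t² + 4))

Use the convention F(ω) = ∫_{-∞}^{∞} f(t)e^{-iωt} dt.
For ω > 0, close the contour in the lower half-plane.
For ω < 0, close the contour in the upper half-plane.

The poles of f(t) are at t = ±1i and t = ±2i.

Let g(z) = f(z)e^{-iωz}; for large |z| the factor e^{-iωz} decays in the lower half-plane when ω > 0 and in the upper half-plane when ω < 0.

Case ω > 0 (lower half-plane, clockwise contour ⇒ F(ω) = -2πi·ΣRes):
  Res_{z = - i} g(z) = \frac{3 i e^{- \omega}}{2}
  Res_{z = - 2 i} g(z) = - \frac{3 i e^{- 2 \omega}}{4}
  F(ω) = -2πi·ΣRes = \frac{3 \pi \left(2 e^{\omega} - 1\right) e^{- 2 \omega}}{2}

Case ω < 0 (upper half-plane, counterclockwise contour ⇒ F(ω) = +2πi·ΣRes):
  Res_{z = i} g(z) = - \frac{3 i e^{\omega}}{2}
  Res_{z = 2 i} g(z) = \frac{3 i e^{2 \omega}}{4}
  F(ω) = 2πi·ΣRes = \frac{3 \pi \left(2 - e^{\omega}\right) e^{\omega}}{2}

Both cases combine into a single formula in |ω|:

F(ω) = \frac{3 \pi \left(2 e^{\left|{\omega}\right|} - 1\right) e^{- 2 \left|{\omega}\right|}}{2}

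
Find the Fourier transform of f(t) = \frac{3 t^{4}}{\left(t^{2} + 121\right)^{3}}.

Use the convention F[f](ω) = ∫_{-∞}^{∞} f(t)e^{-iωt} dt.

F(ω) = \frac{3 \pi \left(121 \omega^{2} - 55 \left|{\omega}\right| + 3\right) e^{- 11 \left|{\omega}\right|}}{88}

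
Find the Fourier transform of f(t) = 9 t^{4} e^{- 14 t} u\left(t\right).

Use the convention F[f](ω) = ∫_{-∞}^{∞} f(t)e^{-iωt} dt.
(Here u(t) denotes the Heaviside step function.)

F(ω) = \frac{216}{\left(i \omega + 14\right)^{5}}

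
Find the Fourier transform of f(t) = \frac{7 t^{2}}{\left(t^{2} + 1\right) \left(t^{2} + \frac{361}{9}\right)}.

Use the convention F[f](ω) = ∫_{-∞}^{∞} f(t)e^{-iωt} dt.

F(ω) = - \frac{63 \pi e^{- \left|{\omega}\right|}}{352} + \frac{399 \pi e^{- \frac{19 \left|{\omega}\right|}{3}}}{352}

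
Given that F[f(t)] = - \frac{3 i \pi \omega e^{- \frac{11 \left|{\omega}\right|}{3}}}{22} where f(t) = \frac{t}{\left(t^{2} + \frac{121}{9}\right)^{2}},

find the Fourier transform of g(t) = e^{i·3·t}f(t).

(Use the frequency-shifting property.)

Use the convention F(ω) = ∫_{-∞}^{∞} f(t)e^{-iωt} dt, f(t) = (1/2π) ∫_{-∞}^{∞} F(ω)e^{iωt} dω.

F[g](ω) = \frac{3 i \pi \left(3 - \omega\right) e^{- \frac{11 \left|{\omega - 3}\right|}{3}}}{22}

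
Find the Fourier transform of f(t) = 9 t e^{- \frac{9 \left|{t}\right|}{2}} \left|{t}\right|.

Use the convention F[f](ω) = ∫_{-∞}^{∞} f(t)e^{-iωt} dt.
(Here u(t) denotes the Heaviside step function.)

F(ω) = \frac{576 i \omega \left(4 \omega^{2} - 243\right)}{\left(4 \omega^{2} + 81\right)^{3}}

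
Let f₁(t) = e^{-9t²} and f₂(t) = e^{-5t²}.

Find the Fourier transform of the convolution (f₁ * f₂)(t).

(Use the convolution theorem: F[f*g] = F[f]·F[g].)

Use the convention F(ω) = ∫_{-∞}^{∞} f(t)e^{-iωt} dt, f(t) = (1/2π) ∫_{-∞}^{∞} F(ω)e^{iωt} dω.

F[f₁*f₂](ω) = \frac{\sqrt{5} \pi e^{- \frac{7 \omega^{2}}{90}}}{15}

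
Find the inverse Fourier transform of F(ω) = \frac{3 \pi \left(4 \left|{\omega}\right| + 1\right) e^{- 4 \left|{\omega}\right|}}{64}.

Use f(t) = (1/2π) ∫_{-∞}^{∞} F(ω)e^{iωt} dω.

f(t) = \frac{6}{\left(t^{2} + 16\right)^{2}}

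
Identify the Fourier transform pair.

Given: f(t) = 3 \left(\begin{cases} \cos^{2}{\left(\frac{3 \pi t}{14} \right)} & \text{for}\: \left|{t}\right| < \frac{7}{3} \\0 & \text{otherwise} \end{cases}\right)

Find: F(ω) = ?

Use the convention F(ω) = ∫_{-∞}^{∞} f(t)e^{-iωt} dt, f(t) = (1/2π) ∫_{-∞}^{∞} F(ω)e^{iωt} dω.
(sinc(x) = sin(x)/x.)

F(ω) = - \frac{63 \pi^{2} \operatorname{sinc}{\left(\frac{7 \omega}{3} \right)}}{49 \omega^{2} - 9 \pi^{2}}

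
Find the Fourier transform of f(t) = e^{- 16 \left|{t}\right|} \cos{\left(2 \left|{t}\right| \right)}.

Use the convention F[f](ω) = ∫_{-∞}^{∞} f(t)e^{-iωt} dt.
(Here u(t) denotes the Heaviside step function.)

F(ω) = \frac{32 \left(\omega^{2} + 260\right)}{\omega^{4} + 504 \omega^{2} + 67600}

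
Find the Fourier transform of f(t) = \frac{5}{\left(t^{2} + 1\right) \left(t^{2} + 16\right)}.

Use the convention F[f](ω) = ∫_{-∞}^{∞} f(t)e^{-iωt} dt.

F(ω) = \frac{\pi e^{- \left|{\omega}\right|}}{3} - \frac{\pi e^{- 4 \left|{\omega}\right|}}{12}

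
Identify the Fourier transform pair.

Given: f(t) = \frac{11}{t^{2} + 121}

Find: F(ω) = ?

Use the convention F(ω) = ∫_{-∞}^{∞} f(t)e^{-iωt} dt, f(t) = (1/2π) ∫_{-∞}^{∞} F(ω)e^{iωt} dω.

F(ω) = \pi e^{- 11 \left|{\omega}\right|}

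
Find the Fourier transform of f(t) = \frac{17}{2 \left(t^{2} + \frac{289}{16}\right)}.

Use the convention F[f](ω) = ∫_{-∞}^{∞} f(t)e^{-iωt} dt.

F(ω) = 2 \pi e^{- \frac{17 \left|{\omega}\right|}{4}}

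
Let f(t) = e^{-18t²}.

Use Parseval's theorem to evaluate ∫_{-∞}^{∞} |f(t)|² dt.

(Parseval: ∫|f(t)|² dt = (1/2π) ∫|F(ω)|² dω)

∫|f(t)|² dt = \frac{\sqrt{\pi}}{6}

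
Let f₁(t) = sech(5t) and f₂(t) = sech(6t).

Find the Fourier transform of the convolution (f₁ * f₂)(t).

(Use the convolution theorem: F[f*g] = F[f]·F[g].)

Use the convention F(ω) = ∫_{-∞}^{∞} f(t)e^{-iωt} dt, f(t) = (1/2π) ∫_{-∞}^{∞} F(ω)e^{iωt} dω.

F[f₁*f₂](ω) = \frac{\pi^{2}}{30 \cosh{\left(\frac{\pi \omega}{12} \right)} \cosh{\left(\frac{\pi \omega}{10} \right)}}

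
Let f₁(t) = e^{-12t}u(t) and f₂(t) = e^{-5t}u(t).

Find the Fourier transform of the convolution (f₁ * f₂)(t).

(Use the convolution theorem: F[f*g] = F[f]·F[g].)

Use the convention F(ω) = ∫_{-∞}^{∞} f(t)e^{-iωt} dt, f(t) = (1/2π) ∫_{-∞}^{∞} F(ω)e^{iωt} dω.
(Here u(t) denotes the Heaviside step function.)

F[f₁*f₂](ω) = \frac{1}{\left(i \omega + 5\right) \left(i \omega + 12\right)}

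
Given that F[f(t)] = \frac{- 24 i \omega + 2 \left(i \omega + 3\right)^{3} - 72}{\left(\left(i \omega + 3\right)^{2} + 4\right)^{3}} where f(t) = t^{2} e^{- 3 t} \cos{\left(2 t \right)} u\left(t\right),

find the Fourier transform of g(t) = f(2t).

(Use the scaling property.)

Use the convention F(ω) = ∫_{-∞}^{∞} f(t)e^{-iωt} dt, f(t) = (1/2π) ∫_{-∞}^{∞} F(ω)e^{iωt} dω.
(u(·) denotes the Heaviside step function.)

F[g](ω) = \frac{8 \left(- 48 i \omega + \left(i \omega + 6\right)^{3} - 288\right)}{\left(\left(i \omega + 6\right)^{2} + 16\right)^{3}}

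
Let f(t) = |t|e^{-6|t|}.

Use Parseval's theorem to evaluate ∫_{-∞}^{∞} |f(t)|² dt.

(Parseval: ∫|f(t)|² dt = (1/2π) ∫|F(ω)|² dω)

∫|f(t)|² dt = \frac{1}{432}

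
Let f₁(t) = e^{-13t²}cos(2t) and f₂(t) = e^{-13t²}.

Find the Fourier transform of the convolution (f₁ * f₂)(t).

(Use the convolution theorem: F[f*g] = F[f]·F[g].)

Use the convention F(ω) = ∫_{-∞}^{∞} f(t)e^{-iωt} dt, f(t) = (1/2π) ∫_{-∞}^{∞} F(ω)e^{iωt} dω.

F[f₁*f₂](ω) = \frac{\pi e^{- \frac{\omega^{2}}{26} - \frac{1}{13}} \cosh{\left(\frac{\omega}{13} \right)}}{13}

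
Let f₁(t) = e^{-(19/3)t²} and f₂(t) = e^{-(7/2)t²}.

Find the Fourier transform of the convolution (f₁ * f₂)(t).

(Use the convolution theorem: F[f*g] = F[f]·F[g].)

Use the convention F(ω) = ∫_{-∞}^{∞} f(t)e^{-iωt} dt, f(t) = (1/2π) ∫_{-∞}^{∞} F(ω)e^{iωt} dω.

F[f₁*f₂](ω) = \frac{\sqrt{798} \pi e^{- \frac{59 \omega^{2}}{532}}}{133}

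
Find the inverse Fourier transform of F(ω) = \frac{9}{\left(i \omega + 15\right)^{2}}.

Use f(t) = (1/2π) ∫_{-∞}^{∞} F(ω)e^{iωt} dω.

f(t) = 9 t e^{- 15 t} u\left(t\right)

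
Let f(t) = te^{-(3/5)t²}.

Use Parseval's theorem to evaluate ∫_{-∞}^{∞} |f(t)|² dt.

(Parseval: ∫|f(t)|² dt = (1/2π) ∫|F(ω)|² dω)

∫|f(t)|² dt = \frac{5 \sqrt{30} \sqrt{\pi}}{72}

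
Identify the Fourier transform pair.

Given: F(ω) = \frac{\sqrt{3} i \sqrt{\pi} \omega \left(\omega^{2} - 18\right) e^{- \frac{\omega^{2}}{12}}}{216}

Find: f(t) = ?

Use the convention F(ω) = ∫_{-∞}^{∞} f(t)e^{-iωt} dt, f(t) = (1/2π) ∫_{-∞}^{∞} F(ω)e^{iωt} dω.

f(t) = 3 t^{3} e^{- 3 t^{2}}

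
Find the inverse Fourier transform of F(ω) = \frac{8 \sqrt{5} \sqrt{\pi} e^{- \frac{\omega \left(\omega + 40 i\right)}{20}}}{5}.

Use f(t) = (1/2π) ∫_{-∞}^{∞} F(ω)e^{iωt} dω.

f(t) = 8 e^{- 5 \left(t - 2\right)^{2}}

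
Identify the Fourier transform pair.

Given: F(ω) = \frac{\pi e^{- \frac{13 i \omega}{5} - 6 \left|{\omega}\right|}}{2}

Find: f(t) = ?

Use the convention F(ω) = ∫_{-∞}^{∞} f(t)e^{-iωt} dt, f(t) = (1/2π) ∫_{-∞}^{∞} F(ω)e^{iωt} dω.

f(t) = \frac{3}{\left(t - \frac{13}{5}\right)^{2} + 36}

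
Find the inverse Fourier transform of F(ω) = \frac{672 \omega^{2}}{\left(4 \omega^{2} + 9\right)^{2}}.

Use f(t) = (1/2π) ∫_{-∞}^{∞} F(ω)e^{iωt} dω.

f(t) = 7 \left(1 - \frac{3 \left|{t}\right|}{2}\right) e^{- \frac{3 \left|{t}\right|}{2}}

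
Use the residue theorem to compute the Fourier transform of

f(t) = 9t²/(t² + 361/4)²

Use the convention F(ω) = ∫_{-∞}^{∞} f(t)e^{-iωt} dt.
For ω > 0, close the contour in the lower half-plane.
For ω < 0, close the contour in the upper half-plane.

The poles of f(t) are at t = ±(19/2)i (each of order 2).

Let g(z) = f(z)e^{-iωz}; for large |z| the factor e^{-iωz} decays in the lower half-plane when ω > 0 and in the upper half-plane when ω < 0.

Case ω > 0 (lower half-plane, clockwise contour ⇒ F(ω) = -2πi·ΣRes):
  Res_{z = - \frac{19 i}{2}} g(z) = \frac{9 i \left(2 - 19 \omega\right) e^{- \frac{19 \omega}{2}}}{76} (pole of order 2)
  F(ω) = -2πi·ΣRes = \frac{9 \pi \left(2 - 19 \omega\right) e^{- \frac{19 \omega}{2}}}{38}

Case ω < 0 (upper half-plane, counterclockwise contour ⇒ F(ω) = +2πi·ΣRes):
  Res_{z = \frac{19 i}{2}} g(z) = \frac{9 i \left(- 19 \omega - 2\right) e^{\frac{19 \omega}{2}}}{76} (pole of order 2)
  F(ω) = 2πi·ΣRes = \frac{9 \pi \left(19 \omega + 2\right) e^{\frac{19 \omega}{2}}}{38}

Both cases combine into a single formula in |ω|:

F(ω) = \frac{9 \pi \left(2 - 19 \left|{\omega}\right|\right) e^{- \frac{19 \left|{\omega}\right|}{2}}}{38}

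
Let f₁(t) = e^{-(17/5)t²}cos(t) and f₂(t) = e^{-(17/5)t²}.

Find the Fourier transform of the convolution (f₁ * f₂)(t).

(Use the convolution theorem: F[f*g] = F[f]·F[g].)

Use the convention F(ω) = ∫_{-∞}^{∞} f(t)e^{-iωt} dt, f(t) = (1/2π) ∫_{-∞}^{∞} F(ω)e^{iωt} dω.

F[f₁*f₂](ω) = \frac{5 \pi \left(e^{\frac{5 \omega}{17}} + 1\right) e^{- \frac{5 \omega^{2}}{34} - \frac{5 \omega}{34} - \frac{5}{68}}}{34}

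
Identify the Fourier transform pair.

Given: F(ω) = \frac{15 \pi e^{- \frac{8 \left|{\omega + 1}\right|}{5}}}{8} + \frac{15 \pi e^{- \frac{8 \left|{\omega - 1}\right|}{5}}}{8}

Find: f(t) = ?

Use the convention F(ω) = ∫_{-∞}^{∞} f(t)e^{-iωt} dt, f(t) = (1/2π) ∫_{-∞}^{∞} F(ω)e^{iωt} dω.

f(t) = \frac{6 \cos{\left(t \right)}}{t^{2} + \frac{64}{25}}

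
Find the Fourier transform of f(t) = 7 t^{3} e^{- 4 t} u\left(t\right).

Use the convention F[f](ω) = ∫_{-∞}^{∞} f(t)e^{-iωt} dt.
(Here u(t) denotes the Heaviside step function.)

F(ω) = \frac{42}{\left(i \omega + 4\right)^{4}}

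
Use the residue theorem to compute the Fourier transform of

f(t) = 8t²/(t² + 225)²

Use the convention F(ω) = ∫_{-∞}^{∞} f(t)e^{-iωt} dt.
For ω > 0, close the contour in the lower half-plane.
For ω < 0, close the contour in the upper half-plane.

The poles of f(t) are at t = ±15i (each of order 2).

Let g(z) = f(z)e^{-iωz}; for large |z| the factor e^{-iωz} decays in the lower half-plane when ω > 0 and in the upper half-plane when ω < 0.

Case ω > 0 (lower half-plane, clockwise contour ⇒ F(ω) = -2πi·ΣRes):
  Res_{z = - 15 i} g(z) = i \left(\frac{2}{15} - 2 \omega\right) e^{- 15 \omega} (pole of order 2)
  F(ω) = -2πi·ΣRes = \frac{4 \pi \left(1 - 15 \omega\right) e^{- 15 \omega}}{15}

Case ω < 0 (upper half-plane, counterclockwise contour ⇒ F(ω) = +2πi·ΣRes):
  Res_{z = 15 i} g(z) = i \left(- 2 \omega - \frac{2}{15}\right) e^{15 \omega} (pole of order 2)
  F(ω) = 2πi·ΣRes = \frac{4 \pi \left(15 \omega + 1\right) e^{15 \omega}}{15}

Both cases combine into a single formula in |ω|:

F(ω) = \frac{4 \pi \left(1 - 15 \left|{\omega}\right|\right) e^{- 15 \left|{\omega}\right|}}{15}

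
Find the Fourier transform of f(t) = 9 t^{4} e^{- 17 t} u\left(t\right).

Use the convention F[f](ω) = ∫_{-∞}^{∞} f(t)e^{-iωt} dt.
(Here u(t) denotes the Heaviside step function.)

F(ω) = \frac{216}{\left(i \omega + 17\right)^{5}}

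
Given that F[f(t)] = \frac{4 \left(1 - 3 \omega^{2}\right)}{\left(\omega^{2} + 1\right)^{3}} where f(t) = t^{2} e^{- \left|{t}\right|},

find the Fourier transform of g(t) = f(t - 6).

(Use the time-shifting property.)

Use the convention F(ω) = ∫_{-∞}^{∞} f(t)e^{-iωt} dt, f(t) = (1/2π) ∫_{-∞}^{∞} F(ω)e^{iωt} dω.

F[g](ω) = \frac{4 \left(1 - 3 \omega^{2}\right) e^{- 6 i \omega}}{\left(\omega^{2} + 1\right)^{3}}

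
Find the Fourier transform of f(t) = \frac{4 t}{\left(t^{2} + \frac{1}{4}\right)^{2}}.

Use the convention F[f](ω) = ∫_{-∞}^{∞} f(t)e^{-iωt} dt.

F(ω) = - 4 i \pi \omega e^{- \frac{\left|{\omega}\right|}{2}}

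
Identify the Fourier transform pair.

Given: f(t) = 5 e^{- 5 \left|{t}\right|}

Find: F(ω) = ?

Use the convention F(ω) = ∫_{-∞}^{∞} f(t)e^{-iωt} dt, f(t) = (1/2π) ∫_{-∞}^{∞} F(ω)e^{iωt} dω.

F(ω) = \frac{50}{\omega^{2} + 25}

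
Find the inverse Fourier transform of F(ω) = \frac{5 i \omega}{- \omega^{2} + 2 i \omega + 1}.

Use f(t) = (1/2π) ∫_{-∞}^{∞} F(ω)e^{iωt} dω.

f(t) = 5 \left(1 - t\right) e^{- t} u\left(t\right)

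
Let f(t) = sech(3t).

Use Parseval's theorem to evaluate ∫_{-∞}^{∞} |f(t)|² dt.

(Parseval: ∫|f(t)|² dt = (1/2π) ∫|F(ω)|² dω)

∫|f(t)|² dt = \frac{2}{3}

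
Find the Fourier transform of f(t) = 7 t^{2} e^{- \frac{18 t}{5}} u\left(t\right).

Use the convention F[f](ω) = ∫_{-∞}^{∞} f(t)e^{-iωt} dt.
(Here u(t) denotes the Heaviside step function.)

F(ω) = \frac{1750}{\left(5 i \omega + 18\right)^{3}}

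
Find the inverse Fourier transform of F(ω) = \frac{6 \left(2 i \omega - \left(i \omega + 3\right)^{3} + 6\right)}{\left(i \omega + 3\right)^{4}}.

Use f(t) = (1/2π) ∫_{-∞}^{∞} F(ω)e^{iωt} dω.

f(t) = 6 \left(t^{2} - 1\right) e^{- 3 t} u\left(t\right)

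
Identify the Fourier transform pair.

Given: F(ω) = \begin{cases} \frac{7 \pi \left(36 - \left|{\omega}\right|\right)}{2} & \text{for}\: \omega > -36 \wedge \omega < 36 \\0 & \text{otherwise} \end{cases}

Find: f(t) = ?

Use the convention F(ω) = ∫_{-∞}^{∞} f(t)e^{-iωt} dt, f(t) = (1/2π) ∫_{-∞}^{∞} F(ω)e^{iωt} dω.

f(t) = \frac{7 \sin^{2}{\left(18 t \right)}}{t^{2}}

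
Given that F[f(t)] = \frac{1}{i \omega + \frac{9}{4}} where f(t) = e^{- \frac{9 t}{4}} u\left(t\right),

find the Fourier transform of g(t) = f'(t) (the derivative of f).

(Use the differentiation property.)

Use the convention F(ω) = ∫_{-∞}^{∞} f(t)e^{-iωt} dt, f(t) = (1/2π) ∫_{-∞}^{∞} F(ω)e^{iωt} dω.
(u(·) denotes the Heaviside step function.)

F[g](ω) = \frac{4 \omega}{4 \omega - 9 i}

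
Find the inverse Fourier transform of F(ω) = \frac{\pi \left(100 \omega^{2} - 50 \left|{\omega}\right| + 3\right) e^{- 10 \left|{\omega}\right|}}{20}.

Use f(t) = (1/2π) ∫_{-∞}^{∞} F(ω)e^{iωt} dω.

f(t) = \frac{4 t^{4}}{\left(t^{2} + 100\right)^{3}}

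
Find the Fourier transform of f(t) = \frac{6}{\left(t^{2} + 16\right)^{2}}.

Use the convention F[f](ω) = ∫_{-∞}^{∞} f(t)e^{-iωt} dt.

F(ω) = \frac{3 \pi \left(4 \left|{\omega}\right| + 1\right) e^{- 4 \left|{\omega}\right|}}{64}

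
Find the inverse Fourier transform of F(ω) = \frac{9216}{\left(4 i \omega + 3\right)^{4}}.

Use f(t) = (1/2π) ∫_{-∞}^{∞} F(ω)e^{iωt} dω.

f(t) = 6 t^{3} e^{- \frac{3 t}{4}} u\left(t\right)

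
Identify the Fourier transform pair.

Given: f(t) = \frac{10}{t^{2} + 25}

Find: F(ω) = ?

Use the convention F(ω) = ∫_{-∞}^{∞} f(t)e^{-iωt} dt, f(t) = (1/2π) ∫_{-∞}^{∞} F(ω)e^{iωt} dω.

F(ω) = 2 \pi e^{- 5 \left|{\omega}\right|}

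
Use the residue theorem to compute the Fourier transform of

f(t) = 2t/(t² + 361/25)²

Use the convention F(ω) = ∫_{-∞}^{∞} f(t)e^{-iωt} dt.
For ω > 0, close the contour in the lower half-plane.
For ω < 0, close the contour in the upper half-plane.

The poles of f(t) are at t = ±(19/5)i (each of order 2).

Let g(z) = f(z)e^{-iωz}; for large |z| the factor e^{-iωz} decays in the lower half-plane when ω > 0 and in the upper half-plane when ω < 0.

Case ω > 0 (lower half-plane, clockwise contour ⇒ F(ω) = -2πi·ΣRes):
  Res_{z = - \frac{19 i}{5}} g(z) = \frac{5 \omega e^{- \frac{19 \omega}{5}}}{38} (pole of order 2)
  F(ω) = -2πi·ΣRes = - \frac{5 i \pi \omega e^{- \frac{19 \omega}{5}}}{19}

Case ω < 0 (upper half-plane, counterclockwise contour ⇒ F(ω) = +2πi·ΣRes):
  Res_{z = \frac{19 i}{5}} g(z) = - \frac{5 \omega e^{\frac{19 \omega}{5}}}{38} (pole of order 2)
  F(ω) = 2πi·ΣRes = - \frac{5 i \pi \omega e^{\frac{19 \omega}{5}}}{19}

Both cases combine into a single formula in |ω|:

F(ω) = - \frac{5 i \pi \omega e^{- \frac{19 \left|{\omega}\right|}{5}}}{19}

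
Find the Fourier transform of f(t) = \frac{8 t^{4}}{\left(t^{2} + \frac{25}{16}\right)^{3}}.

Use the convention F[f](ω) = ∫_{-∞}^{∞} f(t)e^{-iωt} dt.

F(ω) = \frac{\pi \left(25 \omega^{2} - 100 \left|{\omega}\right| + 48\right) e^{- \frac{5 \left|{\omega}\right|}{4}}}{20}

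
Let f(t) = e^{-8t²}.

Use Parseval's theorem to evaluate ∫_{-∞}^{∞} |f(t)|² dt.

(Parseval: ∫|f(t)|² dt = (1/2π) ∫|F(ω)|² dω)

∫|f(t)|² dt = \frac{\sqrt{\pi}}{4}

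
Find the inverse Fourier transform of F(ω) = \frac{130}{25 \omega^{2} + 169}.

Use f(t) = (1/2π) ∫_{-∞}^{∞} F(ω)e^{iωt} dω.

f(t) = e^{- \frac{13 \left|{t}\right|}{5}}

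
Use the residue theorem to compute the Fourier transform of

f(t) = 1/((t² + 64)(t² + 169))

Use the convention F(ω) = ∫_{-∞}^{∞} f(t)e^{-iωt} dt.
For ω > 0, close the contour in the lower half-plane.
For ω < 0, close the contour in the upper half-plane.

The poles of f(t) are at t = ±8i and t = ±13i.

Let g(z) = f(z)e^{-iωz}; for large |z| the factor e^{-iωz} decays in the lower half-plane when ω > 0 and in the upper half-plane when ω < 0.

Case ω > 0 (lower half-plane, clockwise contour ⇒ F(ω) = -2πi·ΣRes):
  Res_{z = - 8 i} g(z) = \frac{i e^{- 8 \omega}}{1680}
  Res_{z = - 13 i} g(z) = - \frac{i e^{- 13 \omega}}{2730}
  F(ω) = -2πi·ΣRes = \frac{\pi \left(13 e^{5 \omega} - 8\right) e^{- 13 \omega}}{10920}

Case ω < 0 (upper half-plane, counterclockwise contour ⇒ F(ω) = +2πi·ΣRes):
  Res_{z = 8 i} g(z) = - \frac{i e^{8 \omega}}{1680}
  Res_{z = 13 i} g(z) = \frac{i e^{13 \omega}}{2730}
  F(ω) = 2πi·ΣRes = \frac{\pi \left(13 - 8 e^{5 \omega}\right) e^{8 \omega}}{10920}

Both cases combine into a single formula in |ω|:

F(ω) = \frac{\pi \left(13 e^{5 \left|{\omega}\right|} - 8\right) e^{- 13 \left|{\omega}\right|}}{10920}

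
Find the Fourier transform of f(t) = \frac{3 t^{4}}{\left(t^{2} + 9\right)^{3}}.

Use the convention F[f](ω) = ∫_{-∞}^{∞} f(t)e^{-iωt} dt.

F(ω) = \frac{3 \pi \left(3 \omega^{2} - 5 \left|{\omega}\right| + 1\right) e^{- 3 \left|{\omega}\right|}}{8}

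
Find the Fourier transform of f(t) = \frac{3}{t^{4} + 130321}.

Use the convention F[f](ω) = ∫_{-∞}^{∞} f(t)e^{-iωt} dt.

F(ω) = \frac{3 \pi e^{- \frac{19 \sqrt{2} \left|{\omega}\right|}{2}} \sin{\left(\frac{19 \sqrt{2} \left|{\omega}\right|}{2} + \frac{\pi}{4} \right)}}{6859}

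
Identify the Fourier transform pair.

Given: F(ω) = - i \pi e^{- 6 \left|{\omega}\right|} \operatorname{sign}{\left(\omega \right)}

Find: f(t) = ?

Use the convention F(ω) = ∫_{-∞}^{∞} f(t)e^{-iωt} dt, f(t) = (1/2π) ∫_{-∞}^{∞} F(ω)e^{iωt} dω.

f(t) = \frac{t}{t^{2} + 36}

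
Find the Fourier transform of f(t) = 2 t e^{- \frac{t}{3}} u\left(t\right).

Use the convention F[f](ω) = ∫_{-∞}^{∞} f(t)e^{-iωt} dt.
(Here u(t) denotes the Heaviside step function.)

F(ω) = \frac{18}{\left(3 i \omega + 1\right)^{2}}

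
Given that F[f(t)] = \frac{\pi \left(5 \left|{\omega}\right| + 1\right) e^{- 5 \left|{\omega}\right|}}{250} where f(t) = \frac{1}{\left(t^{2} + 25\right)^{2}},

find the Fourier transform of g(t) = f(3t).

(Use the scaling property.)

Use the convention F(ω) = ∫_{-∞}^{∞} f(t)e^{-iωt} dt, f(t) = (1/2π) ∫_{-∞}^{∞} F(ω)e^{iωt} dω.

F[g](ω) = \frac{\pi \left(5 \left|{\omega}\right| + 3\right) e^{- \frac{5 \left|{\omega}\right|}{3}}}{2250}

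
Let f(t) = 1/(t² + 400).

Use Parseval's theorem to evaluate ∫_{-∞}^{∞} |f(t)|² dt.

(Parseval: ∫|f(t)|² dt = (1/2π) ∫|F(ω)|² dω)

∫|f(t)|² dt = \frac{\pi}{16000}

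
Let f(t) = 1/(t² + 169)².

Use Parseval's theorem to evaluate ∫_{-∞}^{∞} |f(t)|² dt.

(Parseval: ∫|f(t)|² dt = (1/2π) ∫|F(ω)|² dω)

∫|f(t)|² dt = \frac{5 \pi}{1003976272}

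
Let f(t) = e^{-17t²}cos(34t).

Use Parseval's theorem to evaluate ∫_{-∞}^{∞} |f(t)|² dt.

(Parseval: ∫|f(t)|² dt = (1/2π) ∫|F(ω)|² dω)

∫|f(t)|² dt = \frac{\sqrt{34} \sqrt{\pi} \left(1 + e^{34}\right)}{68 e^{34}}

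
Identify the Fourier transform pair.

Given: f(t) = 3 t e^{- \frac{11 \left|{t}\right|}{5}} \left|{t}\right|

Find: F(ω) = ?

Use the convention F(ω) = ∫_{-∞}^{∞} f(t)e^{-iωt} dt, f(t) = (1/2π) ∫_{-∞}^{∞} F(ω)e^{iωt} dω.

F(ω) = \frac{7500 i \omega \left(25 \omega^{2} - 363\right)}{\left(25 \omega^{2} + 121\right)^{3}}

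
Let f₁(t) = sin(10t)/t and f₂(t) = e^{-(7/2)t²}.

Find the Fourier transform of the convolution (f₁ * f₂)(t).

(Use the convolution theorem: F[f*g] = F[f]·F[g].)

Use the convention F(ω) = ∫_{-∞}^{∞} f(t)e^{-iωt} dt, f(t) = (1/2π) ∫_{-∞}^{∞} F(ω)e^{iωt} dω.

F[f₁*f₂](ω) = \begin{cases} \frac{\sqrt{14} \pi^{\frac{3}{2}} e^{- \frac{\omega^{2}}{14}}}{7} & \text{for}\: \omega > -10 \wedge \omega < 10 \\0 & \text{otherwise} \end{cases}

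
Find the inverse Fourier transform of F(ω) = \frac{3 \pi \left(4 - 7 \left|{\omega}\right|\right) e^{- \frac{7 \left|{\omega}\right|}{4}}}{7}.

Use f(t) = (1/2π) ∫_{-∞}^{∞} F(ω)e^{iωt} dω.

f(t) = \frac{6 t^{2}}{\left(t^{2} + \frac{49}{16}\right)^{2}}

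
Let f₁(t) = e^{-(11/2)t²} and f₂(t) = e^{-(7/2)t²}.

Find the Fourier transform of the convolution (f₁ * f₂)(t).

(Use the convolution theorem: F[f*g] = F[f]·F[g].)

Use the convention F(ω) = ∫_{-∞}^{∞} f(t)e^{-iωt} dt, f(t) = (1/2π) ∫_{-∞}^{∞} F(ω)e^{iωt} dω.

F[f₁*f₂](ω) = \frac{2 \sqrt{77} \pi e^{- \frac{9 \omega^{2}}{77}}}{77}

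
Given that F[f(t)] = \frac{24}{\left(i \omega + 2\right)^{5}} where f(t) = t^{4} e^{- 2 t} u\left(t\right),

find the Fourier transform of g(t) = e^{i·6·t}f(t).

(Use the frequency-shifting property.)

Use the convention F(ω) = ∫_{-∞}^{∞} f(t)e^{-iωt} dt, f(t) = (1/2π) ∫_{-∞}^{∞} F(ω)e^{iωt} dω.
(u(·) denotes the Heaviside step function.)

F[g](ω) = \frac{24}{\left(i \left(\omega - 6\right) + 2\right)^{5}}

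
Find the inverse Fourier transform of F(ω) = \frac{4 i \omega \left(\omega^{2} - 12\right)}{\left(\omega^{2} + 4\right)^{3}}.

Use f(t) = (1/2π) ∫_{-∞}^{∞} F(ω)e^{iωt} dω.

f(t) = t e^{- 2 \left|{t}\right|} \left|{t}\right|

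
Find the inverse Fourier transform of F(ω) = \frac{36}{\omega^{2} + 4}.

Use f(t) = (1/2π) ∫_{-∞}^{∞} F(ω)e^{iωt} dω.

f(t) = 9 e^{- 2 \left|{t}\right|}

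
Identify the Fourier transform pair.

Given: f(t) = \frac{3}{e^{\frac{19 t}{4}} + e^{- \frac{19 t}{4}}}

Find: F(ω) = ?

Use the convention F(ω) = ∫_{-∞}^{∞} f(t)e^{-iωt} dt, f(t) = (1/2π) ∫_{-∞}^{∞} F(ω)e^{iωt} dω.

F(ω) = \frac{6 \pi}{19 \cosh{\left(\frac{2 \pi \omega}{19} \right)}}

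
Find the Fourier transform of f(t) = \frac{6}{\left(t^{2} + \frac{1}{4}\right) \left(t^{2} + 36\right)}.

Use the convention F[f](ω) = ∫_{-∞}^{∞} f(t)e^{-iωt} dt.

F(ω) = - \frac{4 \pi e^{- 6 \left|{\omega}\right|}}{143} + \frac{48 \pi e^{- \frac{\left|{\omega}\right|}{2}}}{143}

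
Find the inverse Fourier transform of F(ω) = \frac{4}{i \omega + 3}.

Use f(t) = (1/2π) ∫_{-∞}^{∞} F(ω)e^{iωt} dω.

f(t) = 4 e^{- 3 t} u\left(t\right)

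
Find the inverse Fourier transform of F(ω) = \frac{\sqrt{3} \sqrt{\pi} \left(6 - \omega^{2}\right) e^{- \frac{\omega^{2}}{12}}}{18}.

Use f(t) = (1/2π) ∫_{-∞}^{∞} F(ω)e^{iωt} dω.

f(t) = 6 t^{2} e^{- 3 t^{2}}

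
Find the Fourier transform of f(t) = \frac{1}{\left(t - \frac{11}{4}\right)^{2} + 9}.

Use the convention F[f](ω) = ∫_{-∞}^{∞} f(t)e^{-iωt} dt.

F(ω) = \frac{\pi e^{- \frac{11 i \omega}{4} - 3 \left|{\omega}\right|}}{3}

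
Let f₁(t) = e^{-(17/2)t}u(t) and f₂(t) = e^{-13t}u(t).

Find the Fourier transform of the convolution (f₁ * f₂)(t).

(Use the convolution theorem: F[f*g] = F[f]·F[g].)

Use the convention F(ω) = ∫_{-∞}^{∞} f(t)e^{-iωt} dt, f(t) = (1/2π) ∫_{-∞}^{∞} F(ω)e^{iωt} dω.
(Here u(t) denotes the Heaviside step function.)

F[f₁*f₂](ω) = \frac{2}{\left(i \omega + 13\right) \left(2 i \omega + 17\right)}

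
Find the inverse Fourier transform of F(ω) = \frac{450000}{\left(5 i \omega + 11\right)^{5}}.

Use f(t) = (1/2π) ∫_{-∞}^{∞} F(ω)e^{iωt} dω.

f(t) = 6 t^{4} e^{- \frac{11 t}{5}} u\left(t\right)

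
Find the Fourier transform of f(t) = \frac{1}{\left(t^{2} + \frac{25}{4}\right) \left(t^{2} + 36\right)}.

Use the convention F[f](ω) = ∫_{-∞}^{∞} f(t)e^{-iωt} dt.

F(ω) = - \frac{2 \pi e^{- 6 \left|{\omega}\right|}}{357} + \frac{8 \pi e^{- \frac{5 \left|{\omega}\right|}{2}}}{595}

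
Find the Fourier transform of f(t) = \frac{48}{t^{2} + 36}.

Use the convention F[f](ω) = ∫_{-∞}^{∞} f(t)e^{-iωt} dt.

F(ω) = 8 \pi e^{- 6 \left|{\omega}\right|}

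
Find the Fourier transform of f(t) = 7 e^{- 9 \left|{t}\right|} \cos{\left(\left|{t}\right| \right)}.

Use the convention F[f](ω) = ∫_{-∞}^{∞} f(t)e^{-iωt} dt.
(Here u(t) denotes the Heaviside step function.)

F(ω) = \frac{126 \left(\omega^{2} + 82\right)}{\omega^{4} + 160 \omega^{2} + 6724}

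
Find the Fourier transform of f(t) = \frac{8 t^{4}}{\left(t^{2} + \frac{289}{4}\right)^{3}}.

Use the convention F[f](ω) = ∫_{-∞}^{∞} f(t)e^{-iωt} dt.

F(ω) = \frac{\pi \left(289 \omega^{2} - 170 \left|{\omega}\right| + 12\right) e^{- \frac{17 \left|{\omega}\right|}{2}}}{34}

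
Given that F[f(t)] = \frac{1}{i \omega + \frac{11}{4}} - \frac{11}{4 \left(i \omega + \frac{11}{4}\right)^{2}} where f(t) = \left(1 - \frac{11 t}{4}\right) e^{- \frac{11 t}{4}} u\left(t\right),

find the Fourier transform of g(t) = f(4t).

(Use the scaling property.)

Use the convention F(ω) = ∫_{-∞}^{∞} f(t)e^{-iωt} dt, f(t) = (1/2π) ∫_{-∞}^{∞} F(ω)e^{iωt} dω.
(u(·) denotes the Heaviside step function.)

F[g](ω) = \frac{i \omega}{- \omega^{2} + 22 i \omega + 121}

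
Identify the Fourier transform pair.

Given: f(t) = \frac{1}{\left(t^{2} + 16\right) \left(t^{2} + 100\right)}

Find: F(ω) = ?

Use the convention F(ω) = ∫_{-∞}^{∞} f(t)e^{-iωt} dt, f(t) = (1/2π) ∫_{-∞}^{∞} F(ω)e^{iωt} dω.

F(ω) = \frac{\pi \left(5 e^{6 \left|{\omega}\right|} - 2\right) e^{- 10 \left|{\omega}\right|}}{1680}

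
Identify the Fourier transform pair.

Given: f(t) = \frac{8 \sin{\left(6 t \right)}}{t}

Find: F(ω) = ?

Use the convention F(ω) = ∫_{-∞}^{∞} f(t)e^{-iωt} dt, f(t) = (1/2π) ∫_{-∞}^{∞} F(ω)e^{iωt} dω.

F(ω) = \begin{cases} 8 \pi & \text{for}\: \omega > -6 \wedge \omega < 6 \\0 & \text{otherwise} \end{cases}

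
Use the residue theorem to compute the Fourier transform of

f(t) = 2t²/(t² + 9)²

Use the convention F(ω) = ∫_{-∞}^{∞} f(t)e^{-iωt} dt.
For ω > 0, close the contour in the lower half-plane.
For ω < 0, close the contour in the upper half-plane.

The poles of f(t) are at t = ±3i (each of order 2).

Let g(z) = f(z)e^{-iωz}; for large |z| the factor e^{-iωz} decays in the lower half-plane when ω > 0 and in the upper half-plane when ω < 0.

Case ω > 0 (lower half-plane, clockwise contour ⇒ F(ω) = -2πi·ΣRes):
  Res_{z = - 3 i} g(z) = \frac{i \left(1 - 3 \omega\right) e^{- 3 \omega}}{6} (pole of order 2)
  F(ω) = -2πi·ΣRes = \frac{\pi \left(1 - 3 \omega\right) e^{- 3 \omega}}{3}

Case ω < 0 (upper half-plane, counterclockwise contour ⇒ F(ω) = +2πi·ΣRes):
  Res_{z = 3 i} g(z) = \frac{i \left(- 3 \omega - 1\right) e^{3 \omega}}{6} (pole of order 2)
  F(ω) = 2πi·ΣRes = \frac{\pi \left(3 \omega + 1\right) e^{3 \omega}}{3}

Both cases combine into a single formula in |ω|:

F(ω) = \frac{\pi \left(1 - 3 \left|{\omega}\right|\right) e^{- 3 \left|{\omega}\right|}}{3}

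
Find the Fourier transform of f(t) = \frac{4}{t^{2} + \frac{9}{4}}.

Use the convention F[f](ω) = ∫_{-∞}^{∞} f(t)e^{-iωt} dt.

F(ω) = \frac{8 \pi e^{- \frac{3 \left|{\omega}\right|}{2}}}{3}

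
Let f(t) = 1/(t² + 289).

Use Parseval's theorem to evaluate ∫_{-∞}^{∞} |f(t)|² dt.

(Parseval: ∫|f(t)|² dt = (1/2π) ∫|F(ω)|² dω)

∫|f(t)|² dt = \frac{\pi}{9826}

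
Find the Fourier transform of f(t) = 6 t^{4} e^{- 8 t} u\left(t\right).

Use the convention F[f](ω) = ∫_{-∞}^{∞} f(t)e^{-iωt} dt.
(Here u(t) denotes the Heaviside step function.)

F(ω) = \frac{144}{\left(i \omega + 8\right)^{5}}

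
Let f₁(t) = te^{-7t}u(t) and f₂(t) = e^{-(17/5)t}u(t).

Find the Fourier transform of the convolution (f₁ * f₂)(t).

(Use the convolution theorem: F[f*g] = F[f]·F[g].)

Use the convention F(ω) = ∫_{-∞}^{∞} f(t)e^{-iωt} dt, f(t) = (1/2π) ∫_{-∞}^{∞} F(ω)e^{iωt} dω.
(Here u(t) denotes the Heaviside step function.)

F[f₁*f₂](ω) = \frac{5}{\left(i \omega + 7\right)^{2} \left(5 i \omega + 17\right)}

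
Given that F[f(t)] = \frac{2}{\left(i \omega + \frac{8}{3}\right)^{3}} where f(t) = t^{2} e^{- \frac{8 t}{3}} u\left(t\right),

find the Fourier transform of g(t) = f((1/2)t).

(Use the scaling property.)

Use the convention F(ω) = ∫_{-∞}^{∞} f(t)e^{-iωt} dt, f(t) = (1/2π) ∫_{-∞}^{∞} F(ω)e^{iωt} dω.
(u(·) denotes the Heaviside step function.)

F[g](ω) = \frac{27}{2 \left(3 i \omega + 4\right)^{3}}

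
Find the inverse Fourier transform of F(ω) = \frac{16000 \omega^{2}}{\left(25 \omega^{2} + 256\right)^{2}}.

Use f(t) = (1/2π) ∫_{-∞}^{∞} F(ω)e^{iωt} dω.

f(t) = 2 \left(1 - \frac{16 \left|{t}\right|}{5}\right) e^{- \frac{16 \left|{t}\right|}{5}}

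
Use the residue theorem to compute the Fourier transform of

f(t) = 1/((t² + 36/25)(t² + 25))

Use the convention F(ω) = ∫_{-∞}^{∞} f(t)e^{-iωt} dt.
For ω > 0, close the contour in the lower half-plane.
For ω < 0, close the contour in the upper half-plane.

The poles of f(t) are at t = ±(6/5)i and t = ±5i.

Let g(z) = f(z)e^{-iωz}; for large |z| the factor e^{-iωz} decays in the lower half-plane when ω > 0 and in the upper half-plane when ω < 0.

Case ω > 0 (lower half-plane, clockwise contour ⇒ F(ω) = -2πi·ΣRes):
  Res_{z = - \frac{6 i}{5}} g(z) = \frac{125 i e^{- \frac{6 \omega}{5}}}{7068}
  Res_{z = - 5 i} g(z) = - \frac{5 i e^{- 5 \omega}}{1178}
  F(ω) = -2πi·ΣRes = - \frac{5 \pi e^{- 5 \omega}}{589} + \frac{125 \pi e^{- \frac{6 \omega}{5}}}{3534}

Case ω < 0 (upper half-plane, counterclockwise contour ⇒ F(ω) = +2πi·ΣRes):
  Res_{z = \frac{6 i}{5}} g(z) = - \frac{125 i e^{\frac{6 \omega}{5}}}{7068}
  Res_{z = 5 i} g(z) = \frac{5 i e^{5 \omega}}{1178}
  F(ω) = 2πi·ΣRes = \frac{5 \pi \left(25 e^{\frac{6 \omega}{5}} - 6 e^{5 \omega}\right)}{3534}

Both cases combine into a single formula in |ω|:

F(ω) = - \frac{5 \pi e^{- 5 \left|{\omega}\right|}}{589} + \frac{125 \pi e^{- \frac{6 \left|{\omega}\right|}{5}}}{3534}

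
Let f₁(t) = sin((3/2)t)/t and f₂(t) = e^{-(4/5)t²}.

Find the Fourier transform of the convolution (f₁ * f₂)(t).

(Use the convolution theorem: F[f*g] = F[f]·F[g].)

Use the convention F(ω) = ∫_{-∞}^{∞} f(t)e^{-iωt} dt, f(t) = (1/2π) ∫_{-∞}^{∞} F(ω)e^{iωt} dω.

F[f₁*f₂](ω) = \begin{cases} \frac{\sqrt{5} \pi^{\frac{3}{2}} e^{- \frac{5 \omega^{2}}{16}}}{2} & \text{for}\: \omega > - \frac{3}{2} \wedge \omega < \frac{3}{2} \\0 & \text{otherwise} \end{cases}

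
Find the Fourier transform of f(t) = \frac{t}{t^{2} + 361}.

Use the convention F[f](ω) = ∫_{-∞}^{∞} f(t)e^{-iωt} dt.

F(ω) = - i \pi e^{- 19 \left|{\omega}\right|} \operatorname{sign}{\left(\omega \right)}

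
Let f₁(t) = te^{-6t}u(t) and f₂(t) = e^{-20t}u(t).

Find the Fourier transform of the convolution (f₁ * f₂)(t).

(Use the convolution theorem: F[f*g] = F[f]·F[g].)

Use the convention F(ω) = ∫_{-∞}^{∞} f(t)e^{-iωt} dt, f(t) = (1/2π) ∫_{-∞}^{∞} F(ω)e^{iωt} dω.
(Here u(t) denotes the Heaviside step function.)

F[f₁*f₂](ω) = \frac{1}{\left(i \omega + 6\right)^{2} \left(i \omega + 20\right)}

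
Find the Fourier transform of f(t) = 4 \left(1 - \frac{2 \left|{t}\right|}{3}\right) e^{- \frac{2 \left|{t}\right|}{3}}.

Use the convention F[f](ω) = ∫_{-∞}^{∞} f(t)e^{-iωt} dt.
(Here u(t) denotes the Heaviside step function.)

F(ω) = \frac{864 \omega^{2}}{\left(9 \omega^{2} + 4\right)^{2}}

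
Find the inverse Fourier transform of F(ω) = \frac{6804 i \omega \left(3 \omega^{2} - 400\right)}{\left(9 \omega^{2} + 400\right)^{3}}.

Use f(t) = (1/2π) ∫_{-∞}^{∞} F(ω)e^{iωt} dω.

f(t) = 7 t e^{- \frac{20 \left|{t}\right|}{3}} \left|{t}\right|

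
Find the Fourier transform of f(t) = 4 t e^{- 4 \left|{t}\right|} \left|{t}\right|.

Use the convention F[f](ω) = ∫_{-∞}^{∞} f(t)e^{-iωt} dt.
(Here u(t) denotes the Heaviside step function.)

F(ω) = \frac{16 i \omega \left(\omega^{2} - 48\right)}{\left(\omega^{2} + 16\right)^{3}}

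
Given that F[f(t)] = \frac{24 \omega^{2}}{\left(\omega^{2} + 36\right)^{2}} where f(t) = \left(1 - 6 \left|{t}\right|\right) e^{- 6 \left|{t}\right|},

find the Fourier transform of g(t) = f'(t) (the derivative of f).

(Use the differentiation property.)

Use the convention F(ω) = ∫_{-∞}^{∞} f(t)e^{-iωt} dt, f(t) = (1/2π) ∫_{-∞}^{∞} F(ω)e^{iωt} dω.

F[g](ω) = \frac{24 i \omega^{3}}{\left(\omega^{2} + 36\right)^{2}}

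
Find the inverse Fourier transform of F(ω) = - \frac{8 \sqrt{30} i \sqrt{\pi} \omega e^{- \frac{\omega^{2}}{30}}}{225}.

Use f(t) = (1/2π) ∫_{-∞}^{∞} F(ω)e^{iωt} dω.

f(t) = 8 t e^{- \frac{15 t^{2}}{2}}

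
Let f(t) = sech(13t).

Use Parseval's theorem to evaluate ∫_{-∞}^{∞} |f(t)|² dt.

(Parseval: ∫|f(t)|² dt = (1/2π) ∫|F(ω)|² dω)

∫|f(t)|² dt = \frac{2}{13}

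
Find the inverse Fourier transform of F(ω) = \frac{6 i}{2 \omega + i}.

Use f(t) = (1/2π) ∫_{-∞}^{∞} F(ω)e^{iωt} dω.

f(t) = 3 e^{\frac{t}{2}} u\left(- t\right)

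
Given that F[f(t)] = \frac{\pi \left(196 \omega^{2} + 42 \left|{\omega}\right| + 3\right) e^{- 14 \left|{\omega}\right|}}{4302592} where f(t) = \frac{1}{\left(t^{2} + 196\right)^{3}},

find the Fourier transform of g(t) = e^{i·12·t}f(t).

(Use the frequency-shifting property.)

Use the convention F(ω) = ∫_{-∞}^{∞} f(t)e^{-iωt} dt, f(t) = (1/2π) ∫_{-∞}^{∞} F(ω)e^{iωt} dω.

F[g](ω) = \frac{\pi \left(196 \left(\omega - 12\right)^{2} + 42 \left|{\omega - 12}\right| + 3\right) e^{- 14 \left|{\omega - 12}\right|}}{4302592}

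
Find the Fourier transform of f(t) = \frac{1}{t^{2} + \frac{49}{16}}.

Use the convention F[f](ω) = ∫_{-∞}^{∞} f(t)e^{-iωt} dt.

F(ω) = \frac{4 \pi e^{- \frac{7 \left|{\omega}\right|}{4}}}{7}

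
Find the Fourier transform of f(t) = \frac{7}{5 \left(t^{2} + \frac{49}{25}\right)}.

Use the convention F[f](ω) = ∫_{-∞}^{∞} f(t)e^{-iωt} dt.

F(ω) = \pi e^{- \frac{7 \left|{\omega}\right|}{5}}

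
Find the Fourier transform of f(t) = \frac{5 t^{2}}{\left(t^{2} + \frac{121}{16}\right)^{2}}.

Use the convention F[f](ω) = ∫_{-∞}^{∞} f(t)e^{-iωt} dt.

F(ω) = \frac{5 \pi \left(4 - 11 \left|{\omega}\right|\right) e^{- \frac{11 \left|{\omega}\right|}{4}}}{22}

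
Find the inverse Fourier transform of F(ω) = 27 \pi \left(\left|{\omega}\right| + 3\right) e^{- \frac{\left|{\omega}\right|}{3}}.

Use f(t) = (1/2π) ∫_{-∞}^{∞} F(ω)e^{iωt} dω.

f(t) = \frac{6}{\left(t^{2} + \frac{1}{9}\right)^{2}}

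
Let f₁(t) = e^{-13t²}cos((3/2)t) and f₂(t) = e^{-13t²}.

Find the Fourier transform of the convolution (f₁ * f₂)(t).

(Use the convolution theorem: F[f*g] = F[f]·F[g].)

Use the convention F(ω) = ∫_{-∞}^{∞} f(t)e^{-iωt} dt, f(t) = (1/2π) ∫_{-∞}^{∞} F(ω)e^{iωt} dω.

F[f₁*f₂](ω) = \frac{\pi \left(e^{\frac{3 \omega}{26}} + 1\right) e^{- \frac{\omega^{2}}{26} - \frac{3 \omega}{52} - \frac{9}{208}}}{26}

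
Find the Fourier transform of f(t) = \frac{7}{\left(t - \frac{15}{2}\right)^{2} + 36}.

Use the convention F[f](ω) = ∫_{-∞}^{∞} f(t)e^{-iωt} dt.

F(ω) = \frac{7 \pi e^{- \frac{15 i \omega}{2} - 6 \left|{\omega}\right|}}{6}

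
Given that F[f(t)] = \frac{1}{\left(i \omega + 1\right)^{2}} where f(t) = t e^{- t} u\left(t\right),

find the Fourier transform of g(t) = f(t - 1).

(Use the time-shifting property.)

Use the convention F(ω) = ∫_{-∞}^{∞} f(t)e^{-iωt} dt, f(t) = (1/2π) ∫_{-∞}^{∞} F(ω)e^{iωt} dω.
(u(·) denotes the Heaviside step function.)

F[g](ω) = \frac{e^{- i \omega}}{\left(i \omega + 1\right)^{2}}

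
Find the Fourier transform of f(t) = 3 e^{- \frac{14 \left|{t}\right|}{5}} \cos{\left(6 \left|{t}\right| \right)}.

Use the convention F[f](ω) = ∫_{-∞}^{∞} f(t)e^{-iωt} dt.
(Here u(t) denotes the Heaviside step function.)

F(ω) = \frac{420 \left(25 \omega^{2} + 1096\right)}{625 \omega^{4} - 35200 \omega^{2} + 1201216}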